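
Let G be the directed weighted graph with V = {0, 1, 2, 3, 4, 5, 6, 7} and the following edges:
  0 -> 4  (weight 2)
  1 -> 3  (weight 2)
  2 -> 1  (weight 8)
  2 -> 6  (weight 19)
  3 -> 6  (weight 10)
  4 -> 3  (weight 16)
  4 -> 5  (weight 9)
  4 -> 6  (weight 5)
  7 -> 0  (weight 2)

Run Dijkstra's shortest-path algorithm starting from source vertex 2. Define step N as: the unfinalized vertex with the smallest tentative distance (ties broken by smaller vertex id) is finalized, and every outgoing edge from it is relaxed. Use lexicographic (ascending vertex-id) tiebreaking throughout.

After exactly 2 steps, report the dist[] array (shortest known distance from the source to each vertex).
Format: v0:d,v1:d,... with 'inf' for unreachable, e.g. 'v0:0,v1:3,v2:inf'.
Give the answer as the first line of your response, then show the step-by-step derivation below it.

v0:inf,v1:8,v2:0,v3:10,v4:inf,v5:inf,v6:19,v7:inf

step 1: dist = v0:inf,v1:8,v2:0,v3:inf,v4:inf,v5:inf,v6:19,v7:inf
step 2: dist = v0:inf,v1:8,v2:0,v3:10,v4:inf,v5:inf,v6:19,v7:inf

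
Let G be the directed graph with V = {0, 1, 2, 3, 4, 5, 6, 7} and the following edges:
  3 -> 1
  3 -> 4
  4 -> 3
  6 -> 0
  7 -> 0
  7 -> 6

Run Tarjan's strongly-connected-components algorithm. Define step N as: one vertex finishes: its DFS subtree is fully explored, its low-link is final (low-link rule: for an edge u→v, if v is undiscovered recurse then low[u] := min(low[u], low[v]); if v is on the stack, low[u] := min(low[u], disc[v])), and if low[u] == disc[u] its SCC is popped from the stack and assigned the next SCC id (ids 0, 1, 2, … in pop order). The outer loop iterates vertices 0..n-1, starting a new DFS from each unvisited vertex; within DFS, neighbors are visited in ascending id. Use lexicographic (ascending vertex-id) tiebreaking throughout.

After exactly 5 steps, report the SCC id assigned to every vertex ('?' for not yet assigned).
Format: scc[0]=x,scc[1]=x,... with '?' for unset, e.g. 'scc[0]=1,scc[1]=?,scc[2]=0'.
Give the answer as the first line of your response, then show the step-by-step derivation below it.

scc[0]=0,scc[1]=1,scc[2]=2,scc[3]=3,scc[4]=3,scc[5]=?,scc[6]=?,scc[7]=?

step 1: low=(low[0]=0,low[1]=?,low[2]=?,low[3]=?,low[4]=?,low[5]=?,low[6]=?,low[7]=?); scc=(scc[0]=0,scc[1]=?,scc[2]=?,scc[3]=?,scc[4]=?,scc[5]=?,scc[6]=?,scc[7]=?)
step 2: low=(low[0]=0,low[1]=1,low[2]=?,low[3]=?,low[4]=?,low[5]=?,low[6]=?,low[7]=?); scc=(scc[0]=0,scc[1]=1,scc[2]=?,scc[3]=?,scc[4]=?,scc[5]=?,scc[6]=?,scc[7]=?)
step 3: low=(low[0]=0,low[1]=1,low[2]=2,low[3]=?,low[4]=?,low[5]=?,low[6]=?,low[7]=?); scc=(scc[0]=0,scc[1]=1,scc[2]=2,scc[3]=?,scc[4]=?,scc[5]=?,scc[6]=?,scc[7]=?)
step 4: low=(low[0]=0,low[1]=1,low[2]=2,low[3]=3,low[4]=3,low[5]=?,low[6]=?,low[7]=?); scc=(scc[0]=0,scc[1]=1,scc[2]=2,scc[3]=?,scc[4]=?,scc[5]=?,scc[6]=?,scc[7]=?)
step 5: low=(low[0]=0,low[1]=1,low[2]=2,low[3]=3,low[4]=3,low[5]=?,low[6]=?,low[7]=?); scc=(scc[0]=0,scc[1]=1,scc[2]=2,scc[3]=3,scc[4]=3,scc[5]=?,scc[6]=?,scc[7]=?)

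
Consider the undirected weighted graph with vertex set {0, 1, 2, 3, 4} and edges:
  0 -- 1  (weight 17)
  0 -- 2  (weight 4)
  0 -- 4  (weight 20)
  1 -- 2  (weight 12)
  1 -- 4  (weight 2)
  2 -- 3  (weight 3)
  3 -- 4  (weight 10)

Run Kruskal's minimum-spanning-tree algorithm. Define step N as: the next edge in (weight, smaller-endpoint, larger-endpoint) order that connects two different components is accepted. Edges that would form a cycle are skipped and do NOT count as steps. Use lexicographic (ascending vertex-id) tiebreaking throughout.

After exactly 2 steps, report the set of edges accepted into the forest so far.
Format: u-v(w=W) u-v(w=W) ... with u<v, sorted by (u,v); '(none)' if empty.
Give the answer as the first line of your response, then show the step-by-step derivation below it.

1-4(w=2) 2-3(w=3)

step 1: add edge 1-4 (w=2); MST = {1-4(w=2)}
step 2: add edge 2-3 (w=3); MST = {1-4(w=2) 2-3(w=3)}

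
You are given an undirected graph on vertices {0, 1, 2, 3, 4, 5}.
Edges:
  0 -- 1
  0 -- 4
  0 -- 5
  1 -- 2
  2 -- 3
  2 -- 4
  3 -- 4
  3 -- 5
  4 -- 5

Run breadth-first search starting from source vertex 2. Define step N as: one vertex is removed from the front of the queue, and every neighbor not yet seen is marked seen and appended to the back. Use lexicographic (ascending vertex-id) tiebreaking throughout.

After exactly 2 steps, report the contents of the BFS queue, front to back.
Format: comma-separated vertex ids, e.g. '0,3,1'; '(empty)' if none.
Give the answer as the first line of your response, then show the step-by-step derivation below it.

3,4,0

step 1: dequeue 2; queue=[1,3,4]; order=2
step 2: dequeue 1; queue=[3,4,0]; order=2,1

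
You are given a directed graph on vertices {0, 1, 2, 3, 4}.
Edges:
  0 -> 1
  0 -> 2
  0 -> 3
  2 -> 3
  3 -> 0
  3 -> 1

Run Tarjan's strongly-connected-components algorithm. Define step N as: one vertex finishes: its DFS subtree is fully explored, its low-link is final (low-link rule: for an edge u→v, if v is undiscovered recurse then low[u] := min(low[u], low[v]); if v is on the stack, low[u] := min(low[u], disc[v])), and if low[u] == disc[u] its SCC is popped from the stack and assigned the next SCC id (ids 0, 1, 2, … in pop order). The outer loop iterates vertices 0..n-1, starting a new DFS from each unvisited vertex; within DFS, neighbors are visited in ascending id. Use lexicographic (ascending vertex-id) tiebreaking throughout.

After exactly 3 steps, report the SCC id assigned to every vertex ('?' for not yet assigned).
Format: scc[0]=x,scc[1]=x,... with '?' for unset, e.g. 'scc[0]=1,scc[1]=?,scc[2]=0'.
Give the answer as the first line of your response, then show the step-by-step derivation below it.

scc[0]=?,scc[1]=0,scc[2]=?,scc[3]=?,scc[4]=?

step 1: low=(low[0]=0,low[1]=1,low[2]=?,low[3]=?,low[4]=?); scc=(scc[0]=?,scc[1]=0,scc[2]=?,scc[3]=?,scc[4]=?)
step 2: low=(low[0]=0,low[1]=1,low[2]=2,low[3]=0,low[4]=?); scc=(scc[0]=?,scc[1]=0,scc[2]=?,scc[3]=?,scc[4]=?)
step 3: low=(low[0]=0,low[1]=1,low[2]=0,low[3]=0,low[4]=?); scc=(scc[0]=?,scc[1]=0,scc[2]=?,scc[3]=?,scc[4]=?)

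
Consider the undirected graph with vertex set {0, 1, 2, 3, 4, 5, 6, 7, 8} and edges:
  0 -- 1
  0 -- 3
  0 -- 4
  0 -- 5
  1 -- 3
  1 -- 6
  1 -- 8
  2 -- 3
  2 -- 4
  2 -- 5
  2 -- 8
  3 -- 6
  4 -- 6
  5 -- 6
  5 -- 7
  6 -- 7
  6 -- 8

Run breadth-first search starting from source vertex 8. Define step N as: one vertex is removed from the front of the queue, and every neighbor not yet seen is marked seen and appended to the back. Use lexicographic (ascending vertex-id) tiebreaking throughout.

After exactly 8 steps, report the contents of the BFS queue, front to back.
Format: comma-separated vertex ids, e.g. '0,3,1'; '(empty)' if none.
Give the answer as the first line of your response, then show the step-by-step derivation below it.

7

step 1: dequeue 8; queue=[1,2,6]; order=8
step 2: dequeue 1; queue=[2,6,0,3]; order=8,1
step 3: dequeue 2; queue=[6,0,3,4,5]; order=8,1,2
step 4: dequeue 6; queue=[0,3,4,5,7]; order=8,1,2,6
step 5: dequeue 0; queue=[3,4,5,7]; order=8,1,2,6,0
step 6: dequeue 3; queue=[4,5,7]; order=8,1,2,6,0,3
step 7: dequeue 4; queue=[5,7]; order=8,1,2,6,0,3,4
step 8: dequeue 5; queue=[7]; order=8,1,2,6,0,3,4,5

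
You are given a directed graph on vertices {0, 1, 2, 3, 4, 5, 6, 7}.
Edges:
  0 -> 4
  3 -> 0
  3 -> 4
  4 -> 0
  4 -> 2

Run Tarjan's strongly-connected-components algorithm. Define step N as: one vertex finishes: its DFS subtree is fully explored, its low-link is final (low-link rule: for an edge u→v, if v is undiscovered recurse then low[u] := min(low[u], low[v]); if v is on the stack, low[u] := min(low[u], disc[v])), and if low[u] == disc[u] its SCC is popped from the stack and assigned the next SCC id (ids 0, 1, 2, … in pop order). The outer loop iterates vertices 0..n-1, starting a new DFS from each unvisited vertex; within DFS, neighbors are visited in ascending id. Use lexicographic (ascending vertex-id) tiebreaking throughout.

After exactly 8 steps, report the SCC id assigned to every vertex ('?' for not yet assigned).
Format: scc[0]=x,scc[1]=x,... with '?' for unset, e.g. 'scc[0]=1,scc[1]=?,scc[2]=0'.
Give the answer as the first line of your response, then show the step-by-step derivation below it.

scc[0]=1,scc[1]=2,scc[2]=0,scc[3]=3,scc[4]=1,scc[5]=4,scc[6]=5,scc[7]=6

step 1: low=(low[0]=0,low[1]=?,low[2]=2,low[3]=?,low[4]=0,low[5]=?,low[6]=?,low[7]=?); scc=(scc[0]=?,scc[1]=?,scc[2]=0,scc[3]=?,scc[4]=?,scc[5]=?,scc[6]=?,scc[7]=?)
step 2: low=(low[0]=0,low[1]=?,low[2]=2,low[3]=?,low[4]=0,low[5]=?,low[6]=?,low[7]=?); scc=(scc[0]=?,scc[1]=?,scc[2]=0,scc[3]=?,scc[4]=?,scc[5]=?,scc[6]=?,scc[7]=?)
step 3: low=(low[0]=0,low[1]=?,low[2]=2,low[3]=?,low[4]=0,low[5]=?,low[6]=?,low[7]=?); scc=(scc[0]=1,scc[1]=?,scc[2]=0,scc[3]=?,scc[4]=1,scc[5]=?,scc[6]=?,scc[7]=?)
step 4: low=(low[0]=0,low[1]=3,low[2]=2,low[3]=?,low[4]=0,low[5]=?,low[6]=?,low[7]=?); scc=(scc[0]=1,scc[1]=2,scc[2]=0,scc[3]=?,scc[4]=1,scc[5]=?,scc[6]=?,scc[7]=?)
step 5: low=(low[0]=0,low[1]=3,low[2]=2,low[3]=4,low[4]=0,low[5]=?,low[6]=?,low[7]=?); scc=(scc[0]=1,scc[1]=2,scc[2]=0,scc[3]=3,scc[4]=1,scc[5]=?,scc[6]=?,scc[7]=?)
step 6: low=(low[0]=0,low[1]=3,low[2]=2,low[3]=4,low[4]=0,low[5]=5,low[6]=?,low[7]=?); scc=(scc[0]=1,scc[1]=2,scc[2]=0,scc[3]=3,scc[4]=1,scc[5]=4,scc[6]=?,scc[7]=?)
step 7: low=(low[0]=0,low[1]=3,low[2]=2,low[3]=4,low[4]=0,low[5]=5,low[6]=6,low[7]=?); scc=(scc[0]=1,scc[1]=2,scc[2]=0,scc[3]=3,scc[4]=1,scc[5]=4,scc[6]=5,scc[7]=?)
step 8: low=(low[0]=0,low[1]=3,low[2]=2,low[3]=4,low[4]=0,low[5]=5,low[6]=6,low[7]=7); scc=(scc[0]=1,scc[1]=2,scc[2]=0,scc[3]=3,scc[4]=1,scc[5]=4,scc[6]=5,scc[7]=6)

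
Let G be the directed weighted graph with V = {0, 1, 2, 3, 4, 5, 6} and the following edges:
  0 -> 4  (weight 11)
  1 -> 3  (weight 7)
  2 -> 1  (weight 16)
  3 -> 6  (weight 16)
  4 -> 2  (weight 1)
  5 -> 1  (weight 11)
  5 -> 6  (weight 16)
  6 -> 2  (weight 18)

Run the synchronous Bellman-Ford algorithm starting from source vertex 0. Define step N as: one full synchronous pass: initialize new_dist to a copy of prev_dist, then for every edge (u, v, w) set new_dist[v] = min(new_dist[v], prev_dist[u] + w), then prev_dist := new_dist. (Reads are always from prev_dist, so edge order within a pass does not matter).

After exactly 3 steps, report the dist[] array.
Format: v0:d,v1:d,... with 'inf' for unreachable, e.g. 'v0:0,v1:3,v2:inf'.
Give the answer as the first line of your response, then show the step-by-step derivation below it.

v0:0,v1:28,v2:12,v3:inf,v4:11,v5:inf,v6:inf

step 1: dist = v0:0,v1:inf,v2:inf,v3:inf,v4:11,v5:inf,v6:inf
step 2: dist = v0:0,v1:inf,v2:12,v3:inf,v4:11,v5:inf,v6:inf
step 3: dist = v0:0,v1:28,v2:12,v3:inf,v4:11,v5:inf,v6:inf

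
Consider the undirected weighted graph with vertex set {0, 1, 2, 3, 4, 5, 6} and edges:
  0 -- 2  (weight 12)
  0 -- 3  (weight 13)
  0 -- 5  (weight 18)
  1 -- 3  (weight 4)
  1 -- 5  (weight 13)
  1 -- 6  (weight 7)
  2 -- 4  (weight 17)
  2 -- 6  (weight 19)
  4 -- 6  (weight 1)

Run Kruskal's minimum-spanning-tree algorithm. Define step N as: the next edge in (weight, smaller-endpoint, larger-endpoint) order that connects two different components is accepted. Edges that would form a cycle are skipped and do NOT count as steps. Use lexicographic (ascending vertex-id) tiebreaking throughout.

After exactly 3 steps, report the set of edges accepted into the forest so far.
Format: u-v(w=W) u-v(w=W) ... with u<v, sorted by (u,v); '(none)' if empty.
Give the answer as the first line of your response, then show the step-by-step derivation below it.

1-3(w=4) 1-6(w=7) 4-6(w=1)

step 1: add edge 4-6 (w=1); MST = {4-6(w=1)}
step 2: add edge 1-3 (w=4); MST = {1-3(w=4) 4-6(w=1)}
step 3: add edge 1-6 (w=7); MST = {1-3(w=4) 1-6(w=7) 4-6(w=1)}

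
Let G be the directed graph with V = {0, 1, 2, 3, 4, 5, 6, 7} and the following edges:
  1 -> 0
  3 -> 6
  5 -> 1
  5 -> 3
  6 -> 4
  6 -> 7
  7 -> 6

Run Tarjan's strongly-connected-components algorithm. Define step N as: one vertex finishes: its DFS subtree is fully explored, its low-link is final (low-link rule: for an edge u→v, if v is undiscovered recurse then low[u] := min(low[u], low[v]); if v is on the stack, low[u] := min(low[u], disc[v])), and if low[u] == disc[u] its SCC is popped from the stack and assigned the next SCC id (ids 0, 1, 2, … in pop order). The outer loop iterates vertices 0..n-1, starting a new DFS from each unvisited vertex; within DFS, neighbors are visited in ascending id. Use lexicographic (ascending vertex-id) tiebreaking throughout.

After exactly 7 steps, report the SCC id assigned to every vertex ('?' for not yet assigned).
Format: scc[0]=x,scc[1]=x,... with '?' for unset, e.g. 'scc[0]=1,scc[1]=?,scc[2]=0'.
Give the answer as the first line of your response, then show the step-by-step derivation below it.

scc[0]=0,scc[1]=1,scc[2]=2,scc[3]=5,scc[4]=3,scc[5]=?,scc[6]=4,scc[7]=4

step 1: low=(low[0]=0,low[1]=?,low[2]=?,low[3]=?,low[4]=?,low[5]=?,low[6]=?,low[7]=?); scc=(scc[0]=0,scc[1]=?,scc[2]=?,scc[3]=?,scc[4]=?,scc[5]=?,scc[6]=?,scc[7]=?)
step 2: low=(low[0]=0,low[1]=1,low[2]=?,low[3]=?,low[4]=?,low[5]=?,low[6]=?,low[7]=?); scc=(scc[0]=0,scc[1]=1,scc[2]=?,scc[3]=?,scc[4]=?,scc[5]=?,scc[6]=?,scc[7]=?)
step 3: low=(low[0]=0,low[1]=1,low[2]=2,low[3]=?,low[4]=?,low[5]=?,low[6]=?,low[7]=?); scc=(scc[0]=0,scc[1]=1,scc[2]=2,scc[3]=?,scc[4]=?,scc[5]=?,scc[6]=?,scc[7]=?)
step 4: low=(low[0]=0,low[1]=1,low[2]=2,low[3]=3,low[4]=5,low[5]=?,low[6]=4,low[7]=?); scc=(scc[0]=0,scc[1]=1,scc[2]=2,scc[3]=?,scc[4]=3,scc[5]=?,scc[6]=?,scc[7]=?)
step 5: low=(low[0]=0,low[1]=1,low[2]=2,low[3]=3,low[4]=5,low[5]=?,low[6]=4,low[7]=4); scc=(scc[0]=0,scc[1]=1,scc[2]=2,scc[3]=?,scc[4]=3,scc[5]=?,scc[6]=?,scc[7]=?)
step 6: low=(low[0]=0,low[1]=1,low[2]=2,low[3]=3,low[4]=5,low[5]=?,low[6]=4,low[7]=4); scc=(scc[0]=0,scc[1]=1,scc[2]=2,scc[3]=?,scc[4]=3,scc[5]=?,scc[6]=4,scc[7]=4)
step 7: low=(low[0]=0,low[1]=1,low[2]=2,low[3]=3,low[4]=5,low[5]=?,low[6]=4,low[7]=4); scc=(scc[0]=0,scc[1]=1,scc[2]=2,scc[3]=5,scc[4]=3,scc[5]=?,scc[6]=4,scc[7]=4)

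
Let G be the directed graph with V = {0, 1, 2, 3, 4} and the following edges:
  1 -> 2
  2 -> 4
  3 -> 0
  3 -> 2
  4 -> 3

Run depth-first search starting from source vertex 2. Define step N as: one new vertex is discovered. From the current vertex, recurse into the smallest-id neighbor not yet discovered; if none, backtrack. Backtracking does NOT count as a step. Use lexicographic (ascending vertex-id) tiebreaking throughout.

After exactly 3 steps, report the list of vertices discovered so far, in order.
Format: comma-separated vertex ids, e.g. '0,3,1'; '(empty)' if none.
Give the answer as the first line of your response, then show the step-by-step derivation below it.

2,4,3

step 1: discover 2; path=2; order=2
step 2: discover 4; path=2>4; order=2,4
step 3: discover 3; path=2>4>3; order=2,4,3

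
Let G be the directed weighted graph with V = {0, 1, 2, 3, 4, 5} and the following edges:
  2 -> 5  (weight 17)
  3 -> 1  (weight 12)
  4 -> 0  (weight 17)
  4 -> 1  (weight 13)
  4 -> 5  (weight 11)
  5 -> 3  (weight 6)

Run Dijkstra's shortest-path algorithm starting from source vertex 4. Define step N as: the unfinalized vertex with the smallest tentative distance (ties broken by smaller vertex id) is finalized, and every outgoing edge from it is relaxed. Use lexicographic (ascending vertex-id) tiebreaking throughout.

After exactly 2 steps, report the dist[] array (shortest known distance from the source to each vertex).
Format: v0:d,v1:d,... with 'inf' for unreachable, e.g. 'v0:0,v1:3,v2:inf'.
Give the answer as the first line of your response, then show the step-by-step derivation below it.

v0:17,v1:13,v2:inf,v3:17,v4:0,v5:11

step 1: dist = v0:17,v1:13,v2:inf,v3:inf,v4:0,v5:11
step 2: dist = v0:17,v1:13,v2:inf,v3:17,v4:0,v5:11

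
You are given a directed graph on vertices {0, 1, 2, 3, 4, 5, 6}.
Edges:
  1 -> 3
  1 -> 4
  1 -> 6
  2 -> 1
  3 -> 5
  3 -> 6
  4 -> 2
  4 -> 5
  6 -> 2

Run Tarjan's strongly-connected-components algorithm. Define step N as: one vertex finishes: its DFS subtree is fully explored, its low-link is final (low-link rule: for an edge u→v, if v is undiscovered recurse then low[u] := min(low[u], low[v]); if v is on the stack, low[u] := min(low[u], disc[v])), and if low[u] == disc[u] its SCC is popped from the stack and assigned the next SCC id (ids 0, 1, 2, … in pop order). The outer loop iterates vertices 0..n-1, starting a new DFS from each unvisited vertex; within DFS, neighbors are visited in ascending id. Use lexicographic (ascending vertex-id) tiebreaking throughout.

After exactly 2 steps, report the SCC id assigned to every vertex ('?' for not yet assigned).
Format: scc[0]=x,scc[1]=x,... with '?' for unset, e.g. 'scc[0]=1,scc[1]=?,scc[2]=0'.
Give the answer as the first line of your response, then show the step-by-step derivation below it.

scc[0]=0,scc[1]=?,scc[2]=?,scc[3]=?,scc[4]=?,scc[5]=1,scc[6]=?

step 1: low=(low[0]=0,low[1]=?,low[2]=?,low[3]=?,low[4]=?,low[5]=?,low[6]=?); scc=(scc[0]=0,scc[1]=?,scc[2]=?,scc[3]=?,scc[4]=?,scc[5]=?,scc[6]=?)
step 2: low=(low[0]=0,low[1]=1,low[2]=?,low[3]=2,low[4]=?,low[5]=3,low[6]=?); scc=(scc[0]=0,scc[1]=?,scc[2]=?,scc[3]=?,scc[4]=?,scc[5]=1,scc[6]=?)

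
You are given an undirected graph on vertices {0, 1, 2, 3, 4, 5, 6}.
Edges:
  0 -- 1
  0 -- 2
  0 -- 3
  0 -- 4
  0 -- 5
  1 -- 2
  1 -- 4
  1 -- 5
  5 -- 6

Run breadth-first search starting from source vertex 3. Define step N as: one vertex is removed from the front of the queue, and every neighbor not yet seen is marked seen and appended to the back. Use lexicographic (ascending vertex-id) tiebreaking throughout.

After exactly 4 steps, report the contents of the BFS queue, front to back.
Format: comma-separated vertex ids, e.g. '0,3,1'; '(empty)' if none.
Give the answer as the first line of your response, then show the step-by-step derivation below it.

4,5

step 1: dequeue 3; queue=[0]; order=3
step 2: dequeue 0; queue=[1,2,4,5]; order=3,0
step 3: dequeue 1; queue=[2,4,5]; order=3,0,1
step 4: dequeue 2; queue=[4,5]; order=3,0,1,2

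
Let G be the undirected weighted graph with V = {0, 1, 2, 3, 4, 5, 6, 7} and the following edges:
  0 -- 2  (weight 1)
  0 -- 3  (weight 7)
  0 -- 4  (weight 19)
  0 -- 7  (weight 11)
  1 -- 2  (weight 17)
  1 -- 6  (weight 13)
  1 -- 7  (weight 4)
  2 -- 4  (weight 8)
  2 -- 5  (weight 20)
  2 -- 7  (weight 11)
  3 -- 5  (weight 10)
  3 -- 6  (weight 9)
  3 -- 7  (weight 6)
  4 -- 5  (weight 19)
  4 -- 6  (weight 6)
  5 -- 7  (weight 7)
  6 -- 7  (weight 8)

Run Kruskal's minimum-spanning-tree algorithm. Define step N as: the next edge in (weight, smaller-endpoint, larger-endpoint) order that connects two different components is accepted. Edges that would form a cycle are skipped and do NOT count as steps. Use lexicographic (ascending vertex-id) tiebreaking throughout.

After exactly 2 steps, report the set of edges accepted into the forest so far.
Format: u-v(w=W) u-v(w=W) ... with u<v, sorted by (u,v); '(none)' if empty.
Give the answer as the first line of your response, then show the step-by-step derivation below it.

0-2(w=1) 1-7(w=4)

step 1: add edge 0-2 (w=1); MST = {0-2(w=1)}
step 2: add edge 1-7 (w=4); MST = {0-2(w=1) 1-7(w=4)}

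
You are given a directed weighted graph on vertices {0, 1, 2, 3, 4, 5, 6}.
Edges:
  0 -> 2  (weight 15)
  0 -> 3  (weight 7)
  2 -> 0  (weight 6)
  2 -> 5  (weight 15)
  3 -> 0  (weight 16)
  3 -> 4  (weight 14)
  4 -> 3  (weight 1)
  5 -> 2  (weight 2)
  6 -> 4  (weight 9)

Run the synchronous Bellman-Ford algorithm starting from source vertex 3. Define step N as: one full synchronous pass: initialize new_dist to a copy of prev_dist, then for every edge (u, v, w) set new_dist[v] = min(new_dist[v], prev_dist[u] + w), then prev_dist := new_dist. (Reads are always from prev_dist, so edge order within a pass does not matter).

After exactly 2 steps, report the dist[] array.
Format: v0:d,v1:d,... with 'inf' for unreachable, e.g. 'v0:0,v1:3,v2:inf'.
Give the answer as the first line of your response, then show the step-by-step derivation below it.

v0:16,v1:inf,v2:31,v3:0,v4:14,v5:inf,v6:inf

step 1: dist = v0:16,v1:inf,v2:inf,v3:0,v4:14,v5:inf,v6:inf
step 2: dist = v0:16,v1:inf,v2:31,v3:0,v4:14,v5:inf,v6:inf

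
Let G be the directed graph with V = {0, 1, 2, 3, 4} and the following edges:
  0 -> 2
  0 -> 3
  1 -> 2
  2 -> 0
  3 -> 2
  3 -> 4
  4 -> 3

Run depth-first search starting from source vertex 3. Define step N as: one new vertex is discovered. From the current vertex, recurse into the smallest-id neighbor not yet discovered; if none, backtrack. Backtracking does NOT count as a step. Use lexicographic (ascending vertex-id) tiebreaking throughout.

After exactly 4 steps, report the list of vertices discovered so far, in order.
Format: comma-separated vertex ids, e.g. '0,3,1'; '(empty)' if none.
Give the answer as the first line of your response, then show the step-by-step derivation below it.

3,2,0,4

step 1: discover 3; path=3; order=3
step 2: discover 2; path=3>2; order=3,2
step 3: discover 0; path=3>2>0; order=3,2,0
step 4: discover 4; path=3>4; order=3,2,0,4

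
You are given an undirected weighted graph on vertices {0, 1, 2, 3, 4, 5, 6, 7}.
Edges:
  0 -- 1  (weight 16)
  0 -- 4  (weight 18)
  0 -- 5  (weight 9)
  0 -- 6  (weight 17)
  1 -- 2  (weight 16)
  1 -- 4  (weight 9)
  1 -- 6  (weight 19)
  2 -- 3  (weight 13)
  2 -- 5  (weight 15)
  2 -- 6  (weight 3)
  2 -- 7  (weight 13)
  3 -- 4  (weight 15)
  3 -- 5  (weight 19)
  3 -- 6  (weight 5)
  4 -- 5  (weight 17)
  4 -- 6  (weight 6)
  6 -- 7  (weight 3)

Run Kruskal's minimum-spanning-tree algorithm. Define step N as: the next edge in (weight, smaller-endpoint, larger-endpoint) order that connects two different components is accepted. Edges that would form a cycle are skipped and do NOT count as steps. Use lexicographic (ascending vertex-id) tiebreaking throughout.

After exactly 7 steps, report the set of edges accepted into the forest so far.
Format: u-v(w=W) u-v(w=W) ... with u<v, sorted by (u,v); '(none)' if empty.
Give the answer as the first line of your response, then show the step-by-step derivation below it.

0-5(w=9) 1-4(w=9) 2-5(w=15) 2-6(w=3) 3-6(w=5) 4-6(w=6) 6-7(w=3)

step 1: add edge 2-6 (w=3); MST = {2-6(w=3)}
step 2: add edge 6-7 (w=3); MST = {2-6(w=3) 6-7(w=3)}
step 3: add edge 3-6 (w=5); MST = {2-6(w=3) 3-6(w=5) 6-7(w=3)}
step 4: add edge 4-6 (w=6); MST = {2-6(w=3) 3-6(w=5) 4-6(w=6) 6-7(w=3)}
step 5: add edge 0-5 (w=9); MST = {0-5(w=9) 2-6(w=3) 3-6(w=5) 4-6(w=6) 6-7(w=3)}
step 6: add edge 1-4 (w=9); MST = {0-5(w=9) 1-4(w=9) 2-6(w=3) 3-6(w=5) 4-6(w=6) 6-7(w=3)}
step 7: add edge 2-5 (w=15); MST = {0-5(w=9) 1-4(w=9) 2-5(w=15) 2-6(w=3) 3-6(w=5) 4-6(w=6) 6-7(w=3)}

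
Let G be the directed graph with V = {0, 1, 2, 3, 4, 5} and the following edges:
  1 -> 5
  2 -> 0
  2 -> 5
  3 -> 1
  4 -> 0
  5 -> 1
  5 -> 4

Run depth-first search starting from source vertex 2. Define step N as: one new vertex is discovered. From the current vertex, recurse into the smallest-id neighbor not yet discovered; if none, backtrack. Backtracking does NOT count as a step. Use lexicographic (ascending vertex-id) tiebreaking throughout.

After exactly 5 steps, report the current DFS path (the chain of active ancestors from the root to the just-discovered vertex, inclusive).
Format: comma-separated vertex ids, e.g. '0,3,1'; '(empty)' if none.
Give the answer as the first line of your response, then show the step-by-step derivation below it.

2,5,4

step 1: discover 2; path=2; order=2
step 2: discover 0; path=2>0; order=2,0
step 3: discover 5; path=2>5; order=2,0,5
step 4: discover 1; path=2>5>1; order=2,0,5,1
step 5: discover 4; path=2>5>4; order=2,0,5,1,4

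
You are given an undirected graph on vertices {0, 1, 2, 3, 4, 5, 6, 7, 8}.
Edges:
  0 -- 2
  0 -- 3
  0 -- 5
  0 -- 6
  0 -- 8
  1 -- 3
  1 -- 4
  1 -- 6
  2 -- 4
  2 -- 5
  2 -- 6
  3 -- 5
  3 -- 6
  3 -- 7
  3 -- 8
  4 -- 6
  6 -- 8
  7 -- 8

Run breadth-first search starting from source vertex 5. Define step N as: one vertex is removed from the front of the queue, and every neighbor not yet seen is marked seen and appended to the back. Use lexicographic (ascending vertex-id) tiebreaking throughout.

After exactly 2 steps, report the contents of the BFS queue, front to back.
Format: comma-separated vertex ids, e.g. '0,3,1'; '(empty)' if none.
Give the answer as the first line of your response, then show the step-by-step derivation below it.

2,3,6,8

step 1: dequeue 5; queue=[0,2,3]; order=5
step 2: dequeue 0; queue=[2,3,6,8]; order=5,0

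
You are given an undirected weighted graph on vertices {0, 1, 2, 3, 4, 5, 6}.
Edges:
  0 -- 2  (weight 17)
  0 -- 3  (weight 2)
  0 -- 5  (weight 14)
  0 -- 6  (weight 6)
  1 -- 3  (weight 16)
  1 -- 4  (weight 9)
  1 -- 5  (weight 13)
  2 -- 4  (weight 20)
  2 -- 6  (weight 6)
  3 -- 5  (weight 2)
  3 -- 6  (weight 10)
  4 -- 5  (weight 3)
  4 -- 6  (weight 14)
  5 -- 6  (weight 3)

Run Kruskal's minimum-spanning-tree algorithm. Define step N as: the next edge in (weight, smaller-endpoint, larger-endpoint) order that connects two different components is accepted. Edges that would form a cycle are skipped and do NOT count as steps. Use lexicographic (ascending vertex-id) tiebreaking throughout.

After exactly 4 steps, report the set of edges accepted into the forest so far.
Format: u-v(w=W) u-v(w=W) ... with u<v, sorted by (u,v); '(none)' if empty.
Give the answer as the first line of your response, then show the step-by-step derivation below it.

0-3(w=2) 3-5(w=2) 4-5(w=3) 5-6(w=3)

step 1: add edge 0-3 (w=2); MST = {0-3(w=2)}
step 2: add edge 3-5 (w=2); MST = {0-3(w=2) 3-5(w=2)}
step 3: add edge 4-5 (w=3); MST = {0-3(w=2) 3-5(w=2) 4-5(w=3)}
step 4: add edge 5-6 (w=3); MST = {0-3(w=2) 3-5(w=2) 4-5(w=3) 5-6(w=3)}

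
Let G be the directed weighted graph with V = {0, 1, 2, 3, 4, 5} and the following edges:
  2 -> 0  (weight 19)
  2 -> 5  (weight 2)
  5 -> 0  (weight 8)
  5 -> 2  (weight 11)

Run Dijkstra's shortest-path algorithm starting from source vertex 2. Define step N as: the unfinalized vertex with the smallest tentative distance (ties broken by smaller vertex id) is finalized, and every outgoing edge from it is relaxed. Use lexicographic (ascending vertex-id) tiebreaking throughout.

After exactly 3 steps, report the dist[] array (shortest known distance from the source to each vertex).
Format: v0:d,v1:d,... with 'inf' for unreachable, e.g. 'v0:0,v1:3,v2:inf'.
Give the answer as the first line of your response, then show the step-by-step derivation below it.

v0:10,v1:inf,v2:0,v3:inf,v4:inf,v5:2

step 1: dist = v0:19,v1:inf,v2:0,v3:inf,v4:inf,v5:2
step 2: dist = v0:10,v1:inf,v2:0,v3:inf,v4:inf,v5:2
step 3: dist = v0:10,v1:inf,v2:0,v3:inf,v4:inf,v5:2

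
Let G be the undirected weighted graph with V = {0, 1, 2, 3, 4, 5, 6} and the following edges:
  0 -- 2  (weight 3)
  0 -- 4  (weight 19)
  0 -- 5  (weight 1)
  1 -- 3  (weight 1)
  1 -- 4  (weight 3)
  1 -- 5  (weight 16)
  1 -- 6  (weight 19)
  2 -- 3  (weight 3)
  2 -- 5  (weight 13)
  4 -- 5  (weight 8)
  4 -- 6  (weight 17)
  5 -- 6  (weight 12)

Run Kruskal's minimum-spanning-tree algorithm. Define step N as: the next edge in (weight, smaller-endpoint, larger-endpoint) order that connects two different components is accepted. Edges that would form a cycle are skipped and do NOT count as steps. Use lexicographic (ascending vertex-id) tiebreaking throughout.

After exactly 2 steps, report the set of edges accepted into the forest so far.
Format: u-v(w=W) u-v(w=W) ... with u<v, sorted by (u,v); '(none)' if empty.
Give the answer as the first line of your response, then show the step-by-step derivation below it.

0-5(w=1) 1-3(w=1)

step 1: add edge 0-5 (w=1); MST = {0-5(w=1)}
step 2: add edge 1-3 (w=1); MST = {0-5(w=1) 1-3(w=1)}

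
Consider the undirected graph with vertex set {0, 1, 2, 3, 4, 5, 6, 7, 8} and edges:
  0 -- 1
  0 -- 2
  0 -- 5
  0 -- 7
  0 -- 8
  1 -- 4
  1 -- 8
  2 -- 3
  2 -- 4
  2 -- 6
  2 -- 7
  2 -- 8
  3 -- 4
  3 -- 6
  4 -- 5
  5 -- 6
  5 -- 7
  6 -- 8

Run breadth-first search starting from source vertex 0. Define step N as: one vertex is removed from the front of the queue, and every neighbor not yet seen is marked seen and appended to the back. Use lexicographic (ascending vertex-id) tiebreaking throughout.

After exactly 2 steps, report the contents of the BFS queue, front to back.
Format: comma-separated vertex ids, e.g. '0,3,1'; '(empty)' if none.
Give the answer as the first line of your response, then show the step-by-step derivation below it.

2,5,7,8,4

step 1: dequeue 0; queue=[1,2,5,7,8]; order=0
step 2: dequeue 1; queue=[2,5,7,8,4]; order=0,1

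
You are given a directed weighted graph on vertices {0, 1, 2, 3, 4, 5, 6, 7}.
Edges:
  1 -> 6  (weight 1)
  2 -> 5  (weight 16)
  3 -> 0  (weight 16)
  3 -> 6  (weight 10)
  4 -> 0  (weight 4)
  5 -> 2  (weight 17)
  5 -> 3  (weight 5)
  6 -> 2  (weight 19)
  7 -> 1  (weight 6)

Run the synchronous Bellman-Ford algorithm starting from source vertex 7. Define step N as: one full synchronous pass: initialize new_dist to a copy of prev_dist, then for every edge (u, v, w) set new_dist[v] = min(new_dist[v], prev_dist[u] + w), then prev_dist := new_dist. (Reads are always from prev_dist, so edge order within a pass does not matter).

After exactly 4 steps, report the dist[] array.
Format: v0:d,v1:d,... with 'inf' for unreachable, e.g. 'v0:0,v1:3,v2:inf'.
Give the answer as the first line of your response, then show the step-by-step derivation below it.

v0:inf,v1:6,v2:26,v3:inf,v4:inf,v5:42,v6:7,v7:0

step 1: dist = v0:inf,v1:6,v2:inf,v3:inf,v4:inf,v5:inf,v6:inf,v7:0
step 2: dist = v0:inf,v1:6,v2:inf,v3:inf,v4:inf,v5:inf,v6:7,v7:0
step 3: dist = v0:inf,v1:6,v2:26,v3:inf,v4:inf,v5:inf,v6:7,v7:0
step 4: dist = v0:inf,v1:6,v2:26,v3:inf,v4:inf,v5:42,v6:7,v7:0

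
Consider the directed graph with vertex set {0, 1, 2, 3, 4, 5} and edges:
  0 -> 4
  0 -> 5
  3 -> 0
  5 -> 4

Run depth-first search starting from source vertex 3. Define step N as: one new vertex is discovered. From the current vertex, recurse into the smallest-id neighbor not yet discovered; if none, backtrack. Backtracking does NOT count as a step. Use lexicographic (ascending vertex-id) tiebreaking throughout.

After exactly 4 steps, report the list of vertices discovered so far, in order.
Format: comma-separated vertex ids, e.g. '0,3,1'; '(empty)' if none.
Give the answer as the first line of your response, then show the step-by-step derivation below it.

3,0,4,5

step 1: discover 3; path=3; order=3
step 2: discover 0; path=3>0; order=3,0
step 3: discover 4; path=3>0>4; order=3,0,4
step 4: discover 5; path=3>0>5; order=3,0,4,5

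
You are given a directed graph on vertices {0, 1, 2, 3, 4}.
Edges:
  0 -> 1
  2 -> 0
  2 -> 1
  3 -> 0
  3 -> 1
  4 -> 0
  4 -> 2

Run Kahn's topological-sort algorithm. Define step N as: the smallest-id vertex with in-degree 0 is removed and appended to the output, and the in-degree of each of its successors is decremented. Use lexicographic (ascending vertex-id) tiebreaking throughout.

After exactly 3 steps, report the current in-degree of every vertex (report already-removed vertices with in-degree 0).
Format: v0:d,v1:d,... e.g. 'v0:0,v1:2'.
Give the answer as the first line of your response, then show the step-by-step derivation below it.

v0:0,v1:1,v2:0,v3:0,v4:0

step 1: output 3; order=[3]; indeg=(2,2,1,0,0)
step 2: output 4; order=[3,4]; indeg=(1,2,0,0,0)
step 3: output 2; order=[3,4,2]; indeg=(0,1,0,0,0)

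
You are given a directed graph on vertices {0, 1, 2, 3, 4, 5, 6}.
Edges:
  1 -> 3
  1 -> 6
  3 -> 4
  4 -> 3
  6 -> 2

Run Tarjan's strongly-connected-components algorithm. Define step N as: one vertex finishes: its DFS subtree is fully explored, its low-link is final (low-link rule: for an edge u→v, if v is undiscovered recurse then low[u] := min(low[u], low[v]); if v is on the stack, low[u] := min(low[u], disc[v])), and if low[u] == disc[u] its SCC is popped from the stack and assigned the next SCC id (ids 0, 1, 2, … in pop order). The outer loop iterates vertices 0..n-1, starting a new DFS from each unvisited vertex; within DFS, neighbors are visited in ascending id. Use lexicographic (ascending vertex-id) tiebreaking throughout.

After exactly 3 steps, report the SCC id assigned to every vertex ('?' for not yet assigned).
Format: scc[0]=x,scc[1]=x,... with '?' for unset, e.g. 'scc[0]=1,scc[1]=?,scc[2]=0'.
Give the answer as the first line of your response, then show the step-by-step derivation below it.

scc[0]=0,scc[1]=?,scc[2]=?,scc[3]=1,scc[4]=1,scc[5]=?,scc[6]=?

step 1: low=(low[0]=0,low[1]=?,low[2]=?,low[3]=?,low[4]=?,low[5]=?,low[6]=?); scc=(scc[0]=0,scc[1]=?,scc[2]=?,scc[3]=?,scc[4]=?,scc[5]=?,scc[6]=?)
step 2: low=(low[0]=0,low[1]=1,low[2]=?,low[3]=2,low[4]=2,low[5]=?,low[6]=?); scc=(scc[0]=0,scc[1]=?,scc[2]=?,scc[3]=?,scc[4]=?,scc[5]=?,scc[6]=?)
step 3: low=(low[0]=0,low[1]=1,low[2]=?,low[3]=2,low[4]=2,low[5]=?,low[6]=?); scc=(scc[0]=0,scc[1]=?,scc[2]=?,scc[3]=1,scc[4]=1,scc[5]=?,scc[6]=?)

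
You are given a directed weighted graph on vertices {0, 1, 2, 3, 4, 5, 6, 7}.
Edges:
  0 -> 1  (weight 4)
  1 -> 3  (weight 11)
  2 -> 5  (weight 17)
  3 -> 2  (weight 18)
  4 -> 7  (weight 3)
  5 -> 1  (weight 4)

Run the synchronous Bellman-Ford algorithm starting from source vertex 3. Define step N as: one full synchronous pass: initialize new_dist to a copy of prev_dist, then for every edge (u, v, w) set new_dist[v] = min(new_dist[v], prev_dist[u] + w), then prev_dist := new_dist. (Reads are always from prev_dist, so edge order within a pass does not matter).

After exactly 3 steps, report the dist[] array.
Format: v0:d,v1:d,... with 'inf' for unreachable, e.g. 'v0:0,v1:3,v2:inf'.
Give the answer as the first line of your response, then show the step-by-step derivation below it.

v0:inf,v1:39,v2:18,v3:0,v4:inf,v5:35,v6:inf,v7:inf

step 1: dist = v0:inf,v1:inf,v2:18,v3:0,v4:inf,v5:inf,v6:inf,v7:inf
step 2: dist = v0:inf,v1:inf,v2:18,v3:0,v4:inf,v5:35,v6:inf,v7:inf
step 3: dist = v0:inf,v1:39,v2:18,v3:0,v4:inf,v5:35,v6:inf,v7:inf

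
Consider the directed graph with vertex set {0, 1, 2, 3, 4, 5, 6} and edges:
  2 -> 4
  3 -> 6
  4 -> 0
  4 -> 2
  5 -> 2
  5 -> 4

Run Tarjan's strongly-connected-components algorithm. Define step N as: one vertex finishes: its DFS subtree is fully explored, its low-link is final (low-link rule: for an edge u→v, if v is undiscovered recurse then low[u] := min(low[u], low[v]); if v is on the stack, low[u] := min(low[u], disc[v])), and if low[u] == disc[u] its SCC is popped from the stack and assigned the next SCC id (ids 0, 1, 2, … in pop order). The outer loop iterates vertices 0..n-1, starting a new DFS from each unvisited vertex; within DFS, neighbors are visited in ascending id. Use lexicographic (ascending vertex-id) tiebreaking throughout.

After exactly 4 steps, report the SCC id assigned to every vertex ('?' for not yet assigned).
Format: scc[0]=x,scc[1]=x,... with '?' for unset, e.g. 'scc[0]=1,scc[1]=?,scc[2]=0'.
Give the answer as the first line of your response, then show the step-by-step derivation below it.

scc[0]=0,scc[1]=1,scc[2]=2,scc[3]=?,scc[4]=2,scc[5]=?,scc[6]=?

step 1: low=(low[0]=0,low[1]=?,low[2]=?,low[3]=?,low[4]=?,low[5]=?,low[6]=?); scc=(scc[0]=0,scc[1]=?,scc[2]=?,scc[3]=?,scc[4]=?,scc[5]=?,scc[6]=?)
step 2: low=(low[0]=0,low[1]=1,low[2]=?,low[3]=?,low[4]=?,low[5]=?,low[6]=?); scc=(scc[0]=0,scc[1]=1,scc[2]=?,scc[3]=?,scc[4]=?,scc[5]=?,scc[6]=?)
step 3: low=(low[0]=0,low[1]=1,low[2]=2,low[3]=?,low[4]=2,low[5]=?,low[6]=?); scc=(scc[0]=0,scc[1]=1,scc[2]=?,scc[3]=?,scc[4]=?,scc[5]=?,scc[6]=?)
step 4: low=(low[0]=0,low[1]=1,low[2]=2,low[3]=?,low[4]=2,low[5]=?,low[6]=?); scc=(scc[0]=0,scc[1]=1,scc[2]=2,scc[3]=?,scc[4]=2,scc[5]=?,scc[6]=?)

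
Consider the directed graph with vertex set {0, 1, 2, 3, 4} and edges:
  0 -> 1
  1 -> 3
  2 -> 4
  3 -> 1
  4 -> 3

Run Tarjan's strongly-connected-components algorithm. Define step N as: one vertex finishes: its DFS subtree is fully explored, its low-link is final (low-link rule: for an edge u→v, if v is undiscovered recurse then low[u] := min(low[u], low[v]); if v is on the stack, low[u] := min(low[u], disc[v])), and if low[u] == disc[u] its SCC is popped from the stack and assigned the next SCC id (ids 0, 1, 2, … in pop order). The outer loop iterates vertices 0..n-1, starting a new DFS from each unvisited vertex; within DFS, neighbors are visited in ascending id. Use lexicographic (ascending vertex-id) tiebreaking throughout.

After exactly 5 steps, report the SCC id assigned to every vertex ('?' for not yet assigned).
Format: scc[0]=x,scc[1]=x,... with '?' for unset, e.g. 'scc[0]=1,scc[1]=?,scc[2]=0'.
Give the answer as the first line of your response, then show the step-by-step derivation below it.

scc[0]=1,scc[1]=0,scc[2]=3,scc[3]=0,scc[4]=2

step 1: low=(low[0]=0,low[1]=1,low[2]=?,low[3]=1,low[4]=?); scc=(scc[0]=?,scc[1]=?,scc[2]=?,scc[3]=?,scc[4]=?)
step 2: low=(low[0]=0,low[1]=1,low[2]=?,low[3]=1,low[4]=?); scc=(scc[0]=?,scc[1]=0,scc[2]=?,scc[3]=0,scc[4]=?)
step 3: low=(low[0]=0,low[1]=1,low[2]=?,low[3]=1,low[4]=?); scc=(scc[0]=1,scc[1]=0,scc[2]=?,scc[3]=0,scc[4]=?)
step 4: low=(low[0]=0,low[1]=1,low[2]=3,low[3]=1,low[4]=4); scc=(scc[0]=1,scc[1]=0,scc[2]=?,scc[3]=0,scc[4]=2)
step 5: low=(low[0]=0,low[1]=1,low[2]=3,low[3]=1,low[4]=4); scc=(scc[0]=1,scc[1]=0,scc[2]=3,scc[3]=0,scc[4]=2)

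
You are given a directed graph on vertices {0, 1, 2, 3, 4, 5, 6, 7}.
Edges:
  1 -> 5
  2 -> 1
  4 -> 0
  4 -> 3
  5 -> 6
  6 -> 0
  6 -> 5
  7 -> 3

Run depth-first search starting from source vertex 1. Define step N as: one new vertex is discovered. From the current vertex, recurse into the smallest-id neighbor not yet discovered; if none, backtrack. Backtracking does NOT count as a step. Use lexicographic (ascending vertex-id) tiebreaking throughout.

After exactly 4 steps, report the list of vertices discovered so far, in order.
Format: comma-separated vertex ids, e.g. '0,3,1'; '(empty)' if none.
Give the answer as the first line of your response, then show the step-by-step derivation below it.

1,5,6,0

step 1: discover 1; path=1; order=1
step 2: discover 5; path=1>5; order=1,5
step 3: discover 6; path=1>5>6; order=1,5,6
step 4: discover 0; path=1>5>6>0; order=1,5,6,0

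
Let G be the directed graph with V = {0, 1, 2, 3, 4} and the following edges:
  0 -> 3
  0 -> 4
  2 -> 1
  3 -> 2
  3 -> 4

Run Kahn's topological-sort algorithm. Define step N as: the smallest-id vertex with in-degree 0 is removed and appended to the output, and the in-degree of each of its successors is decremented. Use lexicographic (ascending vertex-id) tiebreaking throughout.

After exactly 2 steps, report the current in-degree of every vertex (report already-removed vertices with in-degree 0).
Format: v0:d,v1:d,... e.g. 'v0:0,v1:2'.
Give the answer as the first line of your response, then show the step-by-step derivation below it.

v0:0,v1:1,v2:0,v3:0,v4:0

step 1: output 0; order=[0]; indeg=(0,1,1,0,1)
step 2: output 3; order=[0,3]; indeg=(0,1,0,0,0)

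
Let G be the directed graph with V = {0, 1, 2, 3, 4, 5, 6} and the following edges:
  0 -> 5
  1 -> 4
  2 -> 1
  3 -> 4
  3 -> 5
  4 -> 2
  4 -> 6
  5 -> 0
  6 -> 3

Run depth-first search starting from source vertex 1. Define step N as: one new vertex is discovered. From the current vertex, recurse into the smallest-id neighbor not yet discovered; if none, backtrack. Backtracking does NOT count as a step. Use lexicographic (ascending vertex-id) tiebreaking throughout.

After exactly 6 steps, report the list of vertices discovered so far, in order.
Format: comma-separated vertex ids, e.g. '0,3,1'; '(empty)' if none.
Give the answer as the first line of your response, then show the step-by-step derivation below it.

1,4,2,6,3,5

step 1: discover 1; path=1; order=1
step 2: discover 4; path=1>4; order=1,4
step 3: discover 2; path=1>4>2; order=1,4,2
step 4: discover 6; path=1>4>6; order=1,4,2,6
step 5: discover 3; path=1>4>6>3; order=1,4,2,6,3
step 6: discover 5; path=1>4>6>3>5; order=1,4,2,6,3,5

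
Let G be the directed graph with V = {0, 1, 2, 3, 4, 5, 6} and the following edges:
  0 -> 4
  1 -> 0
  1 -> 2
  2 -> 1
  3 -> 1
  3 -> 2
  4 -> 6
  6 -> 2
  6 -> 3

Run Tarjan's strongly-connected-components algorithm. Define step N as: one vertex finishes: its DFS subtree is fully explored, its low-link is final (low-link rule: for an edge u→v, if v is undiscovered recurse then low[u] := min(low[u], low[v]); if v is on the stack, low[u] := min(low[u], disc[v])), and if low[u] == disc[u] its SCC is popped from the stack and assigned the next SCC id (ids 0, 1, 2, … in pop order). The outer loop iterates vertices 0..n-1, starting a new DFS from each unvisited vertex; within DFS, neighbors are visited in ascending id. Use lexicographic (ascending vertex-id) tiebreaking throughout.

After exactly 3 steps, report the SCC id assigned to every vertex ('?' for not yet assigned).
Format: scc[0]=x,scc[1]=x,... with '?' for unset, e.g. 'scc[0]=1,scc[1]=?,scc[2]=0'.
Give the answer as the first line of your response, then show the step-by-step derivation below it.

scc[0]=?,scc[1]=?,scc[2]=?,scc[3]=?,scc[4]=?,scc[5]=?,scc[6]=?

step 1: low=(low[0]=0,low[1]=0,low[2]=3,low[3]=?,low[4]=1,low[5]=?,low[6]=2); scc=(scc[0]=?,scc[1]=?,scc[2]=?,scc[3]=?,scc[4]=?,scc[5]=?,scc[6]=?)
step 2: low=(low[0]=0,low[1]=0,low[2]=0,low[3]=?,low[4]=1,low[5]=?,low[6]=2); scc=(scc[0]=?,scc[1]=?,scc[2]=?,scc[3]=?,scc[4]=?,scc[5]=?,scc[6]=?)
step 3: low=(low[0]=0,low[1]=0,low[2]=0,low[3]=3,low[4]=1,low[5]=?,low[6]=0); scc=(scc[0]=?,scc[1]=?,scc[2]=?,scc[3]=?,scc[4]=?,scc[5]=?,scc[6]=?)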